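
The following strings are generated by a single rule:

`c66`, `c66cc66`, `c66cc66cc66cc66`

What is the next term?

s(k+1) = s(k)·c·s(k) — each term doubles the last with 'c' between the halves.
Doubling c66cc66cc66cc66 with 'c' between the halves:

c66cc66cc66cc66cc66cc66cc66cc66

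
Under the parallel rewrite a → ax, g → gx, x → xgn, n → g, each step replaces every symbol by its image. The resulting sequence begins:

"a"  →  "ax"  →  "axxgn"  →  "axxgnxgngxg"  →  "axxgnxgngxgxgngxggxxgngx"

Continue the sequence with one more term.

Rewriting the 24 symbols of axxgnxgngxgxgngxggxxgngx one by one yields ax xgn xgn gx g xgn gx g gx xgn gx xgn gx g gx xgn gx gx xgn xgn gx g gx xgn; concatenated:

axxgnxgngxgxgngxggxxgngxxgngxggxxgngxgxxgnxgngxggxxgn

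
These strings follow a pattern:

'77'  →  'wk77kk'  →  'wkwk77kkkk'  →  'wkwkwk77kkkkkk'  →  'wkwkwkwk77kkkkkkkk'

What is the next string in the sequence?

Each term wraps the previous one in wk on the left and kk on the right.
So the next term is wk·wkwkwkwk77kkkkkkkk·kk.

wkwkwkwkwk77kkkkkkkkkk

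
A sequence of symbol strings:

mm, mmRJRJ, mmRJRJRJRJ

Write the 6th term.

mmRJRJRJRJRJRJRJRJRJRJ

Each term is the previous one with RJRJ appended.
From mmRJRJRJRJ, 3 further steps: mmRJRJRJRJ → mmRJRJRJRJRJRJ → mmRJRJRJRJRJRJRJRJ → (answer).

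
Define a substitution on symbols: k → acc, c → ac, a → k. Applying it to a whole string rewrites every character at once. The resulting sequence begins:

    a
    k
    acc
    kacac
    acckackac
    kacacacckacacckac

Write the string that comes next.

Rewriting the 17 symbols of kacacacckacacckac one by one yields acc k ac k ac k ac ac acc k ac k ac ac acc k ac; concatenated:

acckackackacacacckackacacacckac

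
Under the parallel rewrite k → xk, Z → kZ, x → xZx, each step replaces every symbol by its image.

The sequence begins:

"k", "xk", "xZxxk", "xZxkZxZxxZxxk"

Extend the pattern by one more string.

φ(xZxkZxZxxZxxk) expands symbol-by-symbol to xZx kZ xZx xk kZ xZx kZ xZx xZx kZ xZx xZx xk; joining the 13 pieces gives the next term.

xZxkZxZxxkkZxZxkZxZxxZxkZxZxxZxxk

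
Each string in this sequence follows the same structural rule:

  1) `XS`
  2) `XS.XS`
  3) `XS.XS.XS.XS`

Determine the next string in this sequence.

XS.XS.XS.XS.XS.XS.XS.XS

Each string is two copies of the previous one joined by '.'.
One more doubling of XS.XS.XS.XS gives the answer.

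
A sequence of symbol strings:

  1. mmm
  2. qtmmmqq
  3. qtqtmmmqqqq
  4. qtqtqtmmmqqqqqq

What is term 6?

qtqtqtqtqtmmmqqqqqqqqqq

Every step adds qt to the front and qq to the end of the previous string.
From qtqtqtmmmqqqqqq, 2 further steps: qtqtqtmmmqqqqqq → qtqtqtqtmmmqqqqqqqq → (answer).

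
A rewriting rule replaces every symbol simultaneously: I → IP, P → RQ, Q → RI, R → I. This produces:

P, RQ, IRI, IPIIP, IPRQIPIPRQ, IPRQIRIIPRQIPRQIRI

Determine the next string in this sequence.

Rewriting the 18 symbols of IPRQIRIIPRQIPRQIRI one by one yields IP RQ I RI IP I IP IP RQ I RI IP RQ I RI IP I IP; concatenated:

IPRQIRIIPIIPIPRQIRIIPRQIRIIPIIP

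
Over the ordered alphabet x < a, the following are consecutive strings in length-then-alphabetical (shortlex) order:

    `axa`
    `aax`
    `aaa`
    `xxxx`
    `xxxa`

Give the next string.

Treat xxxa as a base-2 numeral over the given alphabet and add one, carrying through any trailing a's.

xxax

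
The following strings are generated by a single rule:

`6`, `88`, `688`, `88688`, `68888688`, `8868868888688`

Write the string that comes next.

Each term (from the third on) is the two preceding terms concatenated in order: term 3 = 6·88 = 688.
So term 7 is 68888688·8868868888688.

688886888868868888688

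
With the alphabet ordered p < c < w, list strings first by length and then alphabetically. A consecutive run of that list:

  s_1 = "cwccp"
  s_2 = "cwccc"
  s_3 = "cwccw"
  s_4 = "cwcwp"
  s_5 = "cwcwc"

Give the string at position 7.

Continuing the enumeration 2 steps past cwcwc: cwcwc → cwcww → (answer).

cwwpp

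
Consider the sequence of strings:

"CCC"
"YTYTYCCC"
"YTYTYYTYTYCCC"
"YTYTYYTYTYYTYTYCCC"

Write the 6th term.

Every step adds YTYTY at the front: s(k+1) = YTYTY·s(k).
From YTYTYYTYTYYTYTYCCC, 2 further steps: YTYTYYTYTYYTYTYCCC → YTYTYYTYTYYTYTYYTYTYCCC → (answer).

YTYTYYTYTYYTYTYYTYTYYTYTYCCC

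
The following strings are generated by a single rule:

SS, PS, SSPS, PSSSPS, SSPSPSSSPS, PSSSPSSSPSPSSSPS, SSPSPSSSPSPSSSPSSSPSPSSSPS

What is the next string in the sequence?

Each term (from the third on) is the two preceding terms concatenated in order: term 3 = SS·PS = SSPS.
The next term joins PSSSPSSSPSPSSSPS and SSPSPSSSPSPSSSPSSSPSPSSSPS.

PSSSPSSSPSPSSSPSSSPSPSSSPSPSSSPSSSPSPSSSPS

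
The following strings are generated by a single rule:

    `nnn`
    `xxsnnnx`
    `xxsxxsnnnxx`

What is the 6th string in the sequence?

Every step adds xxs to the front and x to the end of the previous string.
From xxsxxsnnnxx, 3 further steps: xxsxxsnnnxx → xxsxxsxxsnnnxxx → xxsxxsxxsxxsnnnxxxx → (answer).

xxsxxsxxsxxsxxsnnnxxxxx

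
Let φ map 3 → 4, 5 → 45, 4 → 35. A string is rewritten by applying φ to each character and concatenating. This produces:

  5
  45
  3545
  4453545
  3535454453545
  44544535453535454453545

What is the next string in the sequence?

353545353545445354544544535453535454453545

φ(44544535453535454453545) expands symbol-by-symbol to 35 35 45 35 35 45 4 45 35 45 4 45 4 45 35 45 35 35 45 4 45 35 45; joining the 23 pieces gives the next term.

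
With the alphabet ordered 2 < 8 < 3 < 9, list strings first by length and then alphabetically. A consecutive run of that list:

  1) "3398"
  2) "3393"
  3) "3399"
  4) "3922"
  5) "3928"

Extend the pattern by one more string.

3923

The successor of 3928 increments the rightmost position that isn't already 9 and resets every position after it to 2.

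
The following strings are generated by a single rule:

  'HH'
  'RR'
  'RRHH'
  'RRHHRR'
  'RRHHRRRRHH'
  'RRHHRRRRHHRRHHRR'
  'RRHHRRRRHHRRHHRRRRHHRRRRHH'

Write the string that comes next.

RRHHRRRRHHRRHHRRRRHHRRRRHHRRHHRRRRHHRRHHRR

From term 3 onward, concatenate the last term with the second-to-last: RR·HH = RRHH, RRHH·RR = RRHHRR, …
So term 8 is RRHHRRRRHHRRHHRRRRHHRRRRHH·RRHHRRRRHHRRHHRR.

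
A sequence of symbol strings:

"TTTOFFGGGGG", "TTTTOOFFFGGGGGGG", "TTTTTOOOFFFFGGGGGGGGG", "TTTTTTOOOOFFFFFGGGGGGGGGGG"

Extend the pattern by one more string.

Reading off run lengths: T runs 3, 4, 5, 6; O runs 1, 2, 3, 4; F runs 2, 3, 4, 5; G runs 5, 7, 9, 11 — each is linear in n, where the shown terms are n = 2, 3, 4, 5.
At n = 6 the blocks have lengths 7, 5, 6, 13.

TTTTTTTOOOOOFFFFFFGGGGGGGGGGGGG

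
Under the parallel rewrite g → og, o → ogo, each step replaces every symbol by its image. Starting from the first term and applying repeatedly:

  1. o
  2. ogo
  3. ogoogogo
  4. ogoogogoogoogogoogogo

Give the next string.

Replace each of the 21 characters of ogoogogoogoogogoogogo in place — ogo og ogo ogo og ogo og ogo ogo og ogo ogo og ogo og ogo ogo og ogo og ogo — and concatenate.

ogoogogoogoogogoogogoogoogogoogoogogoogogoogoogogoogogo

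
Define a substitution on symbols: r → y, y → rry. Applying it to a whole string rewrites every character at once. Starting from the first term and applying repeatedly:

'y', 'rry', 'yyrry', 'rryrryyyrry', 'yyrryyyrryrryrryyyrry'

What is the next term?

Rewriting the 21 symbols of yyrryyyrryrryrryyyrry one by one yields rry rry y y rry rry rry y y rry y y rry y y rry rry rry y y rry; concatenated:

rryrryyyrryrryrryyyrryyyrryyyrryrryrryyyrry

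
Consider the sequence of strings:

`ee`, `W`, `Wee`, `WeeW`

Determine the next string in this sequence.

This is a Fibonacci-style word recurrence s(k) = s(k−1)·s(k−2): e.g. W·ee = Wee.
Continuing: WeeW · Wee gives term 5.

WeeWWee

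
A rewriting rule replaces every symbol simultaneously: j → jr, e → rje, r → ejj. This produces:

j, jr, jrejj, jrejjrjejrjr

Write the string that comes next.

Rewriting each symbol of jrejjrjejrjr: j→jr, r→ejj, e→rje, j→jr, j→jr, r→ejj, j→jr, e→rje, j→jr, r→ejj, j→jr, r→ejj, which concatenates to jr ejj rje jr jr ejj jr rje jr ejj jr ejj.

jrejjrjejrjrejjjrrjejrejjjrejj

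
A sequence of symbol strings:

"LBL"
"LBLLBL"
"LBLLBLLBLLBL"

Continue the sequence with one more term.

Each string is two copies of the previous one concatenated.
So the next term is two copies of LBLLBLLBLLBL.

LBLLBLLBLLBLLBLLBLLBLLBL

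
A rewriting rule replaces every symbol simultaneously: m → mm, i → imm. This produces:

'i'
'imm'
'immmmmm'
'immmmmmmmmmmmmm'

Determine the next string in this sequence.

φ(immmmmmmmmmmmmm) expands symbol-by-symbol to imm mm mm mm mm mm mm mm mm mm mm mm mm mm mm; joining the 15 pieces gives the next term.

immmmmmmmmmmmmmmmmmmmmmmmmmmmmm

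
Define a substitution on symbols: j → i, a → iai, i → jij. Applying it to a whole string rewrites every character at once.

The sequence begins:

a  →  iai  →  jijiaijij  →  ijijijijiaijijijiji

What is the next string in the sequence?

jijijijijijijijijijiaijijijijijijijijijij

φ(ijijijijiaijijijiji) expands symbol-by-symbol to jij i jij i jij i jij i jij iai jij i jij i jij i jij i jij; joining the 19 pieces gives the next term.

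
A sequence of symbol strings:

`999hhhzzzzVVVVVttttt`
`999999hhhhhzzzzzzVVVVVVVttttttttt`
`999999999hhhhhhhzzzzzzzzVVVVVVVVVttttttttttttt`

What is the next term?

999999999999hhhhhhhhhzzzzzzzzzzVVVVVVVVVVVttttttttttttttttt

The n-th term is 3n 9's then 2n+1 h's then 2n+2 z's then 2n+3 V's then 4n+1 t's (n = 1, 2, …).
For the next term, n = 4, so the run lengths are 12, 9, 10, 11, 17.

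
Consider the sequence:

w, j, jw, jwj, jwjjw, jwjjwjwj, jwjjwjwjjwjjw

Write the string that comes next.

jwjjwjwjjwjjwjwjjwjwj

From term 3 onward, concatenate the last term with the second-to-last: j·w = jw, jw·j = jwj, …
Continuing: jwjjwjwjjwjjw · jwjjwjwj gives term 8.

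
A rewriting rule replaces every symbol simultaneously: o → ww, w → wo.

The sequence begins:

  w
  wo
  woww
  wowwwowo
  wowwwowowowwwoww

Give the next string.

wowwwowowowwwowwwowwwowowowwwowo

φ(wowwwowowowwwoww) expands symbol-by-symbol to wo ww wo wo wo ww wo ww wo ww wo wo wo ww wo wo; joining the 16 pieces gives the next term.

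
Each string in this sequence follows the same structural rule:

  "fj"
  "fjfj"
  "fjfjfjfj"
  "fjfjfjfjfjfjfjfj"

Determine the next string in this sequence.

Each string is two copies of the previous one concatenated.
Doubling fjfjfjfjfjfjfjfj:

fjfjfjfjfjfjfjfjfjfjfjfjfjfjfjfj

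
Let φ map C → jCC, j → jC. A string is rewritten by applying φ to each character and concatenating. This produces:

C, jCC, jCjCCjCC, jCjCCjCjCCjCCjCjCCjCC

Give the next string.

φ(jCjCCjCjCCjCCjCjCCjCC) expands symbol-by-symbol to jC jCC jC jCC jCC jC jCC jC jCC jCC jC jCC jCC jC jCC jC jCC jCC jC jCC jCC; joining the 21 pieces gives the next term.

jCjCCjCjCCjCCjCjCCjCjCCjCCjCjCCjCCjCjCCjCjCCjCCjCjCCjCC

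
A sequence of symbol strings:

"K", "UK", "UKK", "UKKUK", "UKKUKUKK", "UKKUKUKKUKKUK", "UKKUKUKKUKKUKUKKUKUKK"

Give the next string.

UKKUKUKKUKKUKUKKUKUKKUKKUKUKKUKKUK

This is a Fibonacci-style word recurrence s(k) = s(k−1)·s(k−2): e.g. UK·K = UKK.
Continuing: UKKUKUKKUKKUKUKKUKUKK · UKKUKUKKUKKUK gives term 8.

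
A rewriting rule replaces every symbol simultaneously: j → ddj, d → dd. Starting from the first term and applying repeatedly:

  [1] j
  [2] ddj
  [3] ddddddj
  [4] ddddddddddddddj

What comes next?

φ(ddddddddddddddj) expands symbol-by-symbol to dd dd dd dd dd dd dd dd dd dd dd dd dd dd ddj; joining the 15 pieces gives the next term.

ddddddddddddddddddddddddddddddj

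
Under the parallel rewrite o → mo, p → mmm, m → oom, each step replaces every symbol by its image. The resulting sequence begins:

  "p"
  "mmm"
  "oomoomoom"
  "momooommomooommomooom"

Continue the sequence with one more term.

oommooommomomooomoommooommomomooomoommooommomomooom

Applying the rule to each of the 21 symbols of momooommomooommomooom gives the pieces oom mo oom mo mo mo oom oom mo oom mo mo mo oom oom mo oom mo mo mo oom, which concatenate to the answer.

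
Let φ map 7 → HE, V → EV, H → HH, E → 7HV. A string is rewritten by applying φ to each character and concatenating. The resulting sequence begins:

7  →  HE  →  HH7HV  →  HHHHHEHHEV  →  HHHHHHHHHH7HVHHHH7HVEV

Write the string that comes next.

Rewriting the 22 symbols of HHHHHHHHHH7HVHHHH7HVEV one by one yields HH HH HH HH HH HH HH HH HH HH HE HH EV HH HH HH HH HE HH EV 7HV EV; concatenated:

HHHHHHHHHHHHHHHHHHHHHEHHEVHHHHHHHHHEHHEV7HVEV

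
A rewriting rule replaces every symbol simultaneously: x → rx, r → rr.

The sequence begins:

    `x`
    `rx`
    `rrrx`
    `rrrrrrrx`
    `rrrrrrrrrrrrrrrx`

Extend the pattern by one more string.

φ(rrrrrrrrrrrrrrrx) expands symbol-by-symbol to rr rr rr rr rr rr rr rr rr rr rr rr rr rr rr rx; joining the 16 pieces gives the next term.

rrrrrrrrrrrrrrrrrrrrrrrrrrrrrrrx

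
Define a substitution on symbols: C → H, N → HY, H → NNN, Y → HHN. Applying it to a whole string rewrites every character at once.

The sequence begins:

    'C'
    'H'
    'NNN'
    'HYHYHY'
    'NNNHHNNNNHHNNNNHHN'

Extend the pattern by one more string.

Replace each of the 18 characters of NNNHHNNNNHHNNNNHHN in place — HY HY HY NNN NNN HY HY HY HY NNN NNN HY HY HY HY NNN NNN HY — and concatenate.

HYHYHYNNNNNNHYHYHYHYNNNNNNHYHYHYHYNNNNNNHY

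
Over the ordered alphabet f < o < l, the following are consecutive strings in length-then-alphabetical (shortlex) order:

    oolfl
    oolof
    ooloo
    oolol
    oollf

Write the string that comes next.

oollo

Treat oollf as a base-3 numeral over the given alphabet and add one, carrying through any trailing l's.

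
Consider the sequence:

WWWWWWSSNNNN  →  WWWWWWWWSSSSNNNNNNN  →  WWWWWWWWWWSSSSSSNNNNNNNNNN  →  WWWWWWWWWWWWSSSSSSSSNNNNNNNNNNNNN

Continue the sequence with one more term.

WWWWWWWWWWWWWWSSSSSSSSSSNNNNNNNNNNNNNNNN

The n-th term is 2n+2 W's then 2n-2 S's then 3n-2 N's, where the shown terms are n = 2, 3, 4, 5.
Setting n = 6 gives 14, 10, 16 characters in each block.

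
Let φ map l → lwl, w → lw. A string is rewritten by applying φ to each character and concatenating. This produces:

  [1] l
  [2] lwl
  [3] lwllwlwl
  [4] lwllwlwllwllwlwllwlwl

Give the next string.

Applying the rule to each of the 21 symbols of lwllwlwllwllwlwllwlwl gives the pieces lwl lw lwl lwl lw lwl lw lwl lwl lw lwl lwl lw lwl lw lwl lwl lw lwl lw lwl, which concatenate to the answer.

lwllwlwllwllwlwllwlwllwllwlwllwllwlwllwlwllwllwlwllwlwl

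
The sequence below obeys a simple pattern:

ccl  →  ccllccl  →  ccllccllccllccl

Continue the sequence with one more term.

ccllccllccllccllccllccllccllccl

s(k+1) = s(k)·l·s(k) — each term doubles the last with 'l' between the halves.
So the next term is two copies of ccllccllccllccl with 'l' between the halves.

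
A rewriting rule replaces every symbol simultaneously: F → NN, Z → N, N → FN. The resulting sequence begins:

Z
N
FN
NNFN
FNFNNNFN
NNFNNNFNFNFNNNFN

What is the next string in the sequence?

FNFNNNFNFNFNNNFNNNFNNNFNFNFNNNFN

φ(NNFNNNFNFNFNNNFN) expands symbol-by-symbol to FN FN NN FN FN FN NN FN NN FN NN FN FN FN NN FN; joining the 16 pieces gives the next term.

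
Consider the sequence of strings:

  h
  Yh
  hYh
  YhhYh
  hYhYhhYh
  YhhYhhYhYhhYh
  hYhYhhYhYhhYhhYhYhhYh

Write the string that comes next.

From term 3 onward, concatenate the second-to-last term with the last: h·Yh = hYh, Yh·hYh = YhhYh, …
So term 8 is YhhYhhYhYhhYh·hYhYhhYhYhhYhhYhYhhYh.

YhhYhhYhYhhYhhYhYhhYhYhhYhhYhYhhYh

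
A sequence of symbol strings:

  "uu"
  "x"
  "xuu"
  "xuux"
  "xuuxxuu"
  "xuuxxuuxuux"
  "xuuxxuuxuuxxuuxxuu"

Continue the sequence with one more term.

This is a Fibonacci-style word recurrence s(k) = s(k−1)·s(k−2): e.g. x·uu = xuu.
The next term joins xuuxxuuxuuxxuuxxuu and xuuxxuuxuux.

xuuxxuuxuuxxuuxxuuxuuxxuuxuux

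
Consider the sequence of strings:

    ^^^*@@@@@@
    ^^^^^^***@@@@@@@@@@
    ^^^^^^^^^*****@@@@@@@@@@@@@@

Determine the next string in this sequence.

^^^^^^^^^^^^*******@@@@@@@@@@@@@@@@@@

Term n consists of 3n ^'s, followed by 2n-1 *'s, followed by 4n+2 @'s (n = 1, 2, …).
At n = 4 the blocks have lengths 12, 7, 18.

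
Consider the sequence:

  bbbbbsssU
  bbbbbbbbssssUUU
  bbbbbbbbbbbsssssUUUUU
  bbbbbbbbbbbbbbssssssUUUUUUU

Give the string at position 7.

bbbbbbbbbbbbbbbbbbbbbbbsssssssssUUUUUUUUUUUUU

Term n consists of 3n+2 b's, followed by n+2 s's, followed by 2n-1 U's (n = 1, 2, …).
For term 7, n = 7, so the run lengths are 23, 9, 13.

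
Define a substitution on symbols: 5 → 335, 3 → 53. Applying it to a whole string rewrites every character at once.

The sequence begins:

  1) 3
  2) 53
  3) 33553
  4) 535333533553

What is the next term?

33553335535353335535333533553

Expanding 535333533553: 5→335, 3→53, 5→335, 3→53, 3→53, 3→53, 5→335, 3→53, 3→53, 5→335, 5→335, 3→53. Concatenated: 335 53 335 53 53 53 335 53 53 335 335 53.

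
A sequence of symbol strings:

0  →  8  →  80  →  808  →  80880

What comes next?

This is a Fibonacci-style word recurrence s(k) = s(k−1)·s(k−2): e.g. 8·0 = 80.
So term 6 is 80880·808.

80880808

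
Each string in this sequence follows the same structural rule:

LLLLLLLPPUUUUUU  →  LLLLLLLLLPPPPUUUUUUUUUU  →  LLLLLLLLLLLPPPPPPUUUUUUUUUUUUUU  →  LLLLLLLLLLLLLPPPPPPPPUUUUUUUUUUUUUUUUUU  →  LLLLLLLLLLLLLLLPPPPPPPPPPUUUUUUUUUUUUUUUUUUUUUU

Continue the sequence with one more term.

Term n consists of 2n+3 L's, followed by 2n-2 P's, followed by 4n-2 U's, where the shown terms are n = 2, 3, 4, 5, 6.
At n = 7 the blocks have lengths 17, 12, 26.

LLLLLLLLLLLLLLLLLPPPPPPPPPPPPUUUUUUUUUUUUUUUUUUUUUUUUUU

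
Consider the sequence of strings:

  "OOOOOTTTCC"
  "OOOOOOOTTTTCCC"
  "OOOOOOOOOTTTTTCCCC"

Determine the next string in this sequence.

Each string has the form O^{2n-1} T^{n} C^{n-1}, where the shown terms are n = 3, 4, 5.
Setting n = 6 gives 11, 6, 5 characters in each block.

OOOOOOOOOOOTTTTTTCCCCC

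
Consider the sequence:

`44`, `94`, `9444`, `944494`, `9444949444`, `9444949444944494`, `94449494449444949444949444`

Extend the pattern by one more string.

944494944494449494449494449444949444944494

From term 3 onward, concatenate the last term with the second-to-last: 94·44 = 9444, 9444·94 = 944494, …
Continuing: 94449494449444949444949444 · 9444949444944494 gives term 8.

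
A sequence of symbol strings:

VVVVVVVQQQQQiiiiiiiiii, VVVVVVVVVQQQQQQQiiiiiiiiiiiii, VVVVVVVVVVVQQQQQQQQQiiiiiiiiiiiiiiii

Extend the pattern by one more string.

VVVVVVVVVVVVVQQQQQQQQQQQiiiiiiiiiiiiiiiiiii

The n-th term is 2n+1 V's then 2n-1 Q's then 3n+1 i's, where the shown terms are n = 3, 4, 5.
For the next term, n = 6, so the run lengths are 13, 11, 19.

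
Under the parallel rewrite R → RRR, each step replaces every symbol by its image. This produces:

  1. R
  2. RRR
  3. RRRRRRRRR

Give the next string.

Rewriting each symbol of RRRRRRRRR: R→RRR, R→RRR, R→RRR, R→RRR, R→RRR, R→RRR, R→RRR, R→RRR, R→RRR, which concatenates to RRR RRR RRR RRR RRR RRR RRR RRR RRR.

RRRRRRRRRRRRRRRRRRRRRRRRRRR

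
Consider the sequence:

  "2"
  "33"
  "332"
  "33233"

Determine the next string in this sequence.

33233332

From term 3 onward, concatenate the last term with the second-to-last: 33·2 = 332, 332·33 = 33233, …
The next term joins 33233 and 332.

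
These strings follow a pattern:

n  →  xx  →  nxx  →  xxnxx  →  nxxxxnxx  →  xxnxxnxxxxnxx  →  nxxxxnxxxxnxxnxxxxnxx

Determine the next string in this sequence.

This is a Fibonacci-style word recurrence s(k) = s(k−2)·s(k−1): e.g. n·xx = nxx.
The next term joins xxnxxnxxxxnxx and nxxxxnxxxxnxxnxxxxnxx.

xxnxxnxxxxnxxnxxxxnxxxxnxxnxxxxnxx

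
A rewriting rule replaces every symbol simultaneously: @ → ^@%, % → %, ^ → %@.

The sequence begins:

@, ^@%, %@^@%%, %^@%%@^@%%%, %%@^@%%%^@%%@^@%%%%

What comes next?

Rewriting the 19 symbols of %%@^@%%%^@%%@^@%%%% one by one yields % % ^@% %@ ^@% % % % %@ ^@% % % ^@% %@ ^@% % % % %; concatenated:

%%^@%%@^@%%%%%@^@%%%^@%%@^@%%%%%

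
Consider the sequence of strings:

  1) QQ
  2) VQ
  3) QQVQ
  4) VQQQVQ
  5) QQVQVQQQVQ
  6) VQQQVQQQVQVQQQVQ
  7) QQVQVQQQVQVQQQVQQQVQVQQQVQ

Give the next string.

VQQQVQQQVQVQQQVQQQVQVQQQVQVQQQVQQQVQVQQQVQ

Each term (from the third on) is the two preceding terms concatenated in order: term 3 = QQ·VQ = QQVQ.
The next term joins VQQQVQQQVQVQQQVQ and QQVQVQQQVQVQQQVQQQVQVQQQVQ.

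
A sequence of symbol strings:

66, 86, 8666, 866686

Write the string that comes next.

8666868666

From term 3 onward, concatenate the last term with the second-to-last: 86·66 = 8666, 8666·86 = 866686, …
So term 5 is 866686·8666.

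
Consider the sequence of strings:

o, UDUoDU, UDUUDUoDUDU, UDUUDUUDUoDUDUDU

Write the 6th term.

s(k+1) = UDU·s(k)·DU, so each term gains UDU as a prefix and DU as a suffix.
From UDUUDUUDUoDUDUDU, 2 further steps: UDUUDUUDUoDUDUDU → UDUUDUUDUUDUoDUDUDUDU → (answer).

UDUUDUUDUUDUUDUoDUDUDUDUDU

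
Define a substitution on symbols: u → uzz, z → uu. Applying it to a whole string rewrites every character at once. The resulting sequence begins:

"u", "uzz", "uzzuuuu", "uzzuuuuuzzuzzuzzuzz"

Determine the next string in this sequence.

Applying the rule to each of the 19 symbols of uzzuuuuuzzuzzuzzuzz gives the pieces uzz uu uu uzz uzz uzz uzz uzz uu uu uzz uu uu uzz uu uu uzz uu uu, which concatenate to the answer.

uzzuuuuuzzuzzuzzuzzuzzuuuuuzzuuuuuzzuuuuuzzuuuu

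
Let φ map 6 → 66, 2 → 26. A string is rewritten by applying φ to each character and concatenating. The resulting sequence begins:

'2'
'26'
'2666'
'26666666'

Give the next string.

2666666666666666

Rewriting each symbol of 26666666: 2→26, 6→66, 6→66, 6→66, 6→66, 6→66, 6→66, 6→66, which concatenates to 26 66 66 66 66 66 66 66.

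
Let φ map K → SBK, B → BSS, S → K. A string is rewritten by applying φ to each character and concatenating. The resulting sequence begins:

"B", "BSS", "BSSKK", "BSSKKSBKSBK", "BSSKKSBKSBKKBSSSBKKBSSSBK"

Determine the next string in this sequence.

Replace each of the 25 characters of BSSKKSBKSBKKBSSSBKKBSSSBK in place — BSS K K SBK SBK K BSS SBK K BSS SBK SBK BSS K K K BSS SBK SBK BSS K K K BSS SBK — and concatenate.

BSSKKSBKSBKKBSSSBKKBSSSBKSBKBSSKKKBSSSBKSBKBSSKKKBSSSBK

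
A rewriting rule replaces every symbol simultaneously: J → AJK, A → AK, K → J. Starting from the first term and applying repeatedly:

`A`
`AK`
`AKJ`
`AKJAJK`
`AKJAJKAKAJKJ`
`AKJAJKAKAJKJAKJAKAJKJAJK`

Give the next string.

φ(AKJAJKAKAJKJAKJAKAJKJAJK) expands symbol-by-symbol to AK J AJK AK AJK J AK J AK AJK J AJK AK J AJK AK J AK AJK J AJK AK AJK J; joining the 24 pieces gives the next term.

AKJAJKAKAJKJAKJAKAJKJAJKAKJAJKAKJAKAJKJAJKAKAJKJ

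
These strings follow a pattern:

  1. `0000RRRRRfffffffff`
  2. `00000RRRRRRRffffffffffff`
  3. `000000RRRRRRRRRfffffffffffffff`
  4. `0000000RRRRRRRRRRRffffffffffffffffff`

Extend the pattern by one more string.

The n-th term is n+1 0's then 2n-1 R's then 3n f's, where the shown terms are n = 3, 4, 5, 6.
Setting n = 7 gives 8, 13, 21 characters in each block.

00000000RRRRRRRRRRRRRfffffffffffffffffffff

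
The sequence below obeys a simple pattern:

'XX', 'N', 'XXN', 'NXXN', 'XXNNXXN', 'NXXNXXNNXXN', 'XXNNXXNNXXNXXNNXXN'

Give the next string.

NXXNXXNNXXNXXNNXXNNXXNXXNNXXN

From term 3 onward, concatenate the second-to-last term with the last: XX·N = XXN, N·XXN = NXXN, …
So term 8 is NXXNXXNNXXN·XXNNXXNNXXNXXNNXXN.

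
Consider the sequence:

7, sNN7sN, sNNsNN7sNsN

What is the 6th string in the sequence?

Each term wraps the previous one in sNN on the left and sN on the right.
From sNNsNN7sNsN, 3 further steps: sNNsNN7sNsN → sNNsNNsNN7sNsNsN → sNNsNNsNNsNN7sNsNsNsN → (answer).

sNNsNNsNNsNNsNN7sNsNsNsNsN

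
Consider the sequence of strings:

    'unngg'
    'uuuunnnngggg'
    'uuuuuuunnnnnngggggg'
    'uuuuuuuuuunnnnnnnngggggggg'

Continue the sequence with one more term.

uuuuuuuuuuuuunnnnnnnnnngggggggggg

Each string has the form u^{3n-2} n^{2n} g^{2n} (n = 1, 2, …).
For the next term, n = 5, so the run lengths are 13, 10, 10.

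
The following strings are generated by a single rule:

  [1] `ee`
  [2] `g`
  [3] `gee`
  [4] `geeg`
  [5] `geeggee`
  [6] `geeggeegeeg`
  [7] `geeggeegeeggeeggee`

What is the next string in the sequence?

Each term (from the third on) is the previous term followed by the one before it: term 3 = g·ee = gee.
So term 8 is geeggeegeeggeeggee·geeggeegeeg.

geeggeegeeggeeggeegeeggeegeeg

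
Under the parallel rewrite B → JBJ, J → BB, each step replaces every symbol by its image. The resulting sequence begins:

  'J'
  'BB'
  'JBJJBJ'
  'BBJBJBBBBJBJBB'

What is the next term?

φ(BBJBJBBBBJBJBB) expands symbol-by-symbol to JBJ JBJ BB JBJ BB JBJ JBJ JBJ JBJ BB JBJ BB JBJ JBJ; joining the 14 pieces gives the next term.

JBJJBJBBJBJBBJBJJBJJBJJBJBBJBJBBJBJJBJ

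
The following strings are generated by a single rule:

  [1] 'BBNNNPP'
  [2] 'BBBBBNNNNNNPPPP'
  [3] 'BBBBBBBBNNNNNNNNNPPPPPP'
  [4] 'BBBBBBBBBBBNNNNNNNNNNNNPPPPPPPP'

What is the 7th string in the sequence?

Term n consists of 3n-1 B's, followed by 3n N's, followed by 2n P's (n = 1, 2, …).
At n = 7 the blocks have lengths 20, 21, 14.

BBBBBBBBBBBBBBBBBBBBNNNNNNNNNNNNNNNNNNNNNPPPPPPPPPPPPPP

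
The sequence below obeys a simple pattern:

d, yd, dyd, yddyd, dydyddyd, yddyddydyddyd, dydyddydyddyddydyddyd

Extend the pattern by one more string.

yddyddydyddyddydyddydyddyddydyddyd

From term 3 onward, concatenate the second-to-last term with the last: d·yd = dyd, yd·dyd = yddyd, …
So term 8 is yddyddydyddyd·dydyddydyddyddydyddyd.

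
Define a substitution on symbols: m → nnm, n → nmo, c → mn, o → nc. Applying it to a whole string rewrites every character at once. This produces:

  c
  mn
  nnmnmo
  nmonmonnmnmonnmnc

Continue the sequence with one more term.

Rewriting the 17 symbols of nmonmonnmnmonnmnc one by one yields nmo nnm nc nmo nnm nc nmo nmo nnm nmo nnm nc nmo nmo nnm nmo mn; concatenated:

nmonnmncnmonnmncnmonmonnmnmonnmncnmonmonnmnmomn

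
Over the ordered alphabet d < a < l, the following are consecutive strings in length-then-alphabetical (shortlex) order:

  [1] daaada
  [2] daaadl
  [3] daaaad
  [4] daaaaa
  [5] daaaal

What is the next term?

daaald

Find the rightmost character of daaaal below l, bump it to the next letter, and reset everything to its right to d.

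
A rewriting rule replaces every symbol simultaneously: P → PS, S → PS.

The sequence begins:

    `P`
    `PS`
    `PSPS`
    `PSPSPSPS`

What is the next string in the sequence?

PSPSPSPSPSPSPSPS

Apply φ to PSPSPSPS symbol by symbol: P→PS, S→PS, P→PS, S→PS, P→PS, S→PS, P→PS, S→PS; joined: PS PS PS PS PS PS PS PS.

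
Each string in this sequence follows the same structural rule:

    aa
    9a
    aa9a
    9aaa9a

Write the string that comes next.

aa9a9aaa9a

This is a Fibonacci-style word recurrence s(k) = s(k−2)·s(k−1): e.g. aa·9a = aa9a.
The next term joins aa9a and 9aaa9a.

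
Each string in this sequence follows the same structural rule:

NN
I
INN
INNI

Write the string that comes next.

INNIINN

This is a Fibonacci-style word recurrence s(k) = s(k−1)·s(k−2): e.g. I·NN = INN.
The next term joins INNI and INN.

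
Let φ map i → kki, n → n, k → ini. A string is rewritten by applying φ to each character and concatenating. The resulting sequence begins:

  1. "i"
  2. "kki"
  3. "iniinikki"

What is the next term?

kkinkkikkinkkiiniinikki

Expanding iniinikki: i→kki, n→n, i→kki, i→kki, n→n, i→kki, k→ini, k→ini, i→kki. Concatenated: kki n kki kki n kki ini ini kki.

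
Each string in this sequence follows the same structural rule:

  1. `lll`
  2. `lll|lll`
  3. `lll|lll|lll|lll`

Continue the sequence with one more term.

Each string is two copies of the previous one joined by '|'.
Doubling lll|lll|lll|lll with '|' between the halves:

lll|lll|lll|lll|lll|lll|lll|lll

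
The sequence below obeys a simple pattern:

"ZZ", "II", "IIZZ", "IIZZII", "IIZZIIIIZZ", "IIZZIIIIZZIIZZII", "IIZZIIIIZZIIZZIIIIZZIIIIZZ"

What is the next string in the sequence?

This is a Fibonacci-style word recurrence s(k) = s(k−1)·s(k−2): e.g. II·ZZ = IIZZ.
Continuing: IIZZIIIIZZIIZZIIIIZZIIIIZZ · IIZZIIIIZZIIZZII gives term 8.

IIZZIIIIZZIIZZIIIIZZIIIIZZIIZZIIIIZZIIZZII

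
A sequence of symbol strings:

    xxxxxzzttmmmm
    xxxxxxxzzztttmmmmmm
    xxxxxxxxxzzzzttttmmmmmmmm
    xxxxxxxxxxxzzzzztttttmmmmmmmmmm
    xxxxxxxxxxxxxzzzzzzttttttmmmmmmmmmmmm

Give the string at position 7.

xxxxxxxxxxxxxxxxxzzzzzzzzttttttttmmmmmmmmmmmmmmmm

Reading off run lengths: x runs 5, 7, 9, 11, 13; z runs 2, 3, 4, 5, 6; t runs 2, 3, 4, 5, 6; m runs 4, 6, 8, 10, 12 — each is linear in n, where the shown terms are n = 2, 3, 4, 5, 6.
For term 7, n = 8, so the run lengths are 17, 8, 8, 16.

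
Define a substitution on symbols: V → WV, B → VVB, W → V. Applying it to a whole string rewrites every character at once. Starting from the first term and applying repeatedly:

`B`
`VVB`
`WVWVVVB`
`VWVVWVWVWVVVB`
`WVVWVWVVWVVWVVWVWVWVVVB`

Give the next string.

Rewriting the 23 symbols of WVVWVWVVWVVWVVWVWVWVVVB one by one yields V WV WV V WV V WV WV V WV WV V WV WV V WV V WV V WV WV WV VVB; concatenated:

VWVWVVWVVWVWVVWVWVVWVWVVWVVWVVWVWVWVVVB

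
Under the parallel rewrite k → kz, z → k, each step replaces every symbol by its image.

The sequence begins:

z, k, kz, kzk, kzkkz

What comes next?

kzkkzkzk

Expanding kzkkz: k→kz, z→k, k→kz, k→kz, z→k. Concatenated: kz k kz kz k.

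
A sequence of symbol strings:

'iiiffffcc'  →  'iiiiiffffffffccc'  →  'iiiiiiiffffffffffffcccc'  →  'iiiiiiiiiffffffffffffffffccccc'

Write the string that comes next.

The n-th term is 2n+1 i's then 4n f's then n+1 c's (n = 1, 2, …).
At n = 5 the blocks have lengths 11, 20, 6.

iiiiiiiiiiiffffffffffffffffffffcccccc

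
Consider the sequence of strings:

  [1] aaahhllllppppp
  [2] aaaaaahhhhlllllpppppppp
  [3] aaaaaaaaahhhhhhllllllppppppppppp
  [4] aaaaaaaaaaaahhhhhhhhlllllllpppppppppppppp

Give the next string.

Reading off run lengths: a runs 3, 6, 9, 12; h runs 2, 4, 6, 8; l runs 4, 5, 6, 7; p runs 5, 8, 11, 14 — each is linear in n (n = 1, 2, …).
Setting n = 5 gives 15, 10, 8, 17 characters in each block.

aaaaaaaaaaaaaaahhhhhhhhhhllllllllppppppppppppppppp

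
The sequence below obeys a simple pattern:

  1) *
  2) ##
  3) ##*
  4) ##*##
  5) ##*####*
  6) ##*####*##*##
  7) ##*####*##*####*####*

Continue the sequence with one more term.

This is a Fibonacci-style word recurrence s(k) = s(k−1)·s(k−2): e.g. ##·* = ##*.
So term 8 is ##*####*##*####*####*·##*####*##*##.

##*####*##*####*####*##*####*##*##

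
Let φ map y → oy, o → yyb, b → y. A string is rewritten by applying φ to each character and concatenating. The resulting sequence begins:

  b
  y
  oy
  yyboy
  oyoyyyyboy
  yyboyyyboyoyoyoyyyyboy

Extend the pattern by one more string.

Replace each of the 22 characters of yyboyyyboyoyoyoyyyyboy in place — oy oy y yyb oy oy oy y yyb oy yyb oy yyb oy yyb oy oy oy oy y yyb oy — and concatenate.

oyoyyyyboyoyoyyyyboyyyboyyyboyyyboyoyoyoyyyyboy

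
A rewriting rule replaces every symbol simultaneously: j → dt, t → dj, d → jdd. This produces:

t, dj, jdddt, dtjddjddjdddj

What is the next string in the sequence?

jdddjdtjddjdddtjddjdddtjddjddjdddt

φ(dtjddjddjdddj) expands symbol-by-symbol to jdd dj dt jdd jdd dt jdd jdd dt jdd jdd jdd dt; joining the 13 pieces gives the next term.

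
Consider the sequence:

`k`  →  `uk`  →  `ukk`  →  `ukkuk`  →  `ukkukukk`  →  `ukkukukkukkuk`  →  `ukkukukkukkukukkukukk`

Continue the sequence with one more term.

ukkukukkukkukukkukukkukkukukkukkuk

Each term (from the third on) is the previous term followed by the one before it: term 3 = uk·k = ukk.
The next term joins ukkukukkukkukukkukukk and ukkukukkukkuk.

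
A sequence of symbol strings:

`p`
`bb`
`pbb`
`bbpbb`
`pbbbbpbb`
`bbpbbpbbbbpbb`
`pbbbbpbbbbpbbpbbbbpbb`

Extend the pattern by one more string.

From term 3 onward, concatenate the second-to-last term with the last: p·bb = pbb, bb·pbb = bbpbb, …
So term 8 is bbpbbpbbbbpbb·pbbbbpbbbbpbbpbbbbpbb.

bbpbbpbbbbpbbpbbbbpbbbbpbbpbbbbpbb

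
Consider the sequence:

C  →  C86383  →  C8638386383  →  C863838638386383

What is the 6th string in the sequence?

Each term is the previous one with 86383 appended.
From C863838638386383, 2 further steps: C863838638386383 → C86383863838638386383 → (answer).

C8638386383863838638386383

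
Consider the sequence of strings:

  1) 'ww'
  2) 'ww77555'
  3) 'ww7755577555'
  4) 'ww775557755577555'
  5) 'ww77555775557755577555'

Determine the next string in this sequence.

Every step adds 77555 to the end: s(k+1) = s(k)·77555.
Applying this once more to ww77555775557755577555:

ww7755577555775557755577555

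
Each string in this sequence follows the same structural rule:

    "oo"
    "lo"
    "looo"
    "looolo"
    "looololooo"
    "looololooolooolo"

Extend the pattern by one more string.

From term 3 onward, concatenate the last term with the second-to-last: lo·oo = looo, looo·lo = looolo, …
Continuing: looololooolooolo · looololooo gives term 7.

looololooolooololooololooo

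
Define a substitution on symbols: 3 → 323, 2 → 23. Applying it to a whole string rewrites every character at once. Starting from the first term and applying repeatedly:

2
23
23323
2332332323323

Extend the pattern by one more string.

2332332323323323233232332332323323

Replace each of the 13 characters of 2332332323323 in place — 23 323 323 23 323 323 23 323 23 323 323 23 323 — and concatenate.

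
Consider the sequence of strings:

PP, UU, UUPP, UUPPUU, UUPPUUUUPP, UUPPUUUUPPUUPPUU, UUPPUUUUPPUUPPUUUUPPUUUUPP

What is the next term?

From term 3 onward, concatenate the last term with the second-to-last: UU·PP = UUPP, UUPP·UU = UUPPUU, …
So term 8 is UUPPUUUUPPUUPPUUUUPPUUUUPP·UUPPUUUUPPUUPPUU.

UUPPUUUUPPUUPPUUUUPPUUUUPPUUPPUUUUPPUUPPUU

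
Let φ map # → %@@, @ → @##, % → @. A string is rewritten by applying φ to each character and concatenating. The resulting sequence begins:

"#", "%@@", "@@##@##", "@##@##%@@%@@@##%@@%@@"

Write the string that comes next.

@##%@@%@@@##%@@%@@@@##@##@@##@##@##%@@%@@@@##@##@@##@##

φ(@##@##%@@%@@@##%@@%@@) expands symbol-by-symbol to @## %@@ %@@ @## %@@ %@@ @ @## @## @ @## @## @## %@@ %@@ @ @## @## @ @## @##; joining the 21 pieces gives the next term.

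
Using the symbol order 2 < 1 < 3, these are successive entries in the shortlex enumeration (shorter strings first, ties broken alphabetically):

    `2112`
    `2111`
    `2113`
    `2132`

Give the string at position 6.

2133

Continuing the enumeration 2 steps past 2132: 2132 → 2131 → (answer).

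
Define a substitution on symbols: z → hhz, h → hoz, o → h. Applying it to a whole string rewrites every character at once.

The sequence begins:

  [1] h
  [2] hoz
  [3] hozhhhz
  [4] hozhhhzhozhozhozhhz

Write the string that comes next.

hozhhhzhozhozhozhhzhozhhhzhozhhhzhozhhhzhozhozhhz

Replace each of the 19 characters of hozhhhzhozhozhozhhz in place — hoz h hhz hoz hoz hoz hhz hoz h hhz hoz h hhz hoz h hhz hoz hoz hhz — and concatenate.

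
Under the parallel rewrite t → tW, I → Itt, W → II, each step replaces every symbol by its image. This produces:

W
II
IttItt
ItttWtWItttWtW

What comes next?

Replace each of the 14 characters of ItttWtWItttWtW in place — Itt tW tW tW II tW II Itt tW tW tW II tW II — and concatenate.

ItttWtWtWIItWIIItttWtWtWIItWII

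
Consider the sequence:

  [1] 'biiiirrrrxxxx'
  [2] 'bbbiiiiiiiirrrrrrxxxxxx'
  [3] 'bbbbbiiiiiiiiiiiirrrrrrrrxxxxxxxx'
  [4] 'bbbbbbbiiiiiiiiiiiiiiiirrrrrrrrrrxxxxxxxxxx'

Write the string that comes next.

Each string has the form b^{2n-1} i^{4n} r^{2n+2} x^{2n+2} (n = 1, 2, …).
At n = 5 the blocks have lengths 9, 20, 12, 12.

bbbbbbbbbiiiiiiiiiiiiiiiiiiiirrrrrrrrrrrrxxxxxxxxxxxx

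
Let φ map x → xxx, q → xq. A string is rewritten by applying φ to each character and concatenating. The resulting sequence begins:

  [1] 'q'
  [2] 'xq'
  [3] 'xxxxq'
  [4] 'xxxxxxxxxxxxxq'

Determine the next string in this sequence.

xxxxxxxxxxxxxxxxxxxxxxxxxxxxxxxxxxxxxxxxq

Replace each of the 14 characters of xxxxxxxxxxxxxq in place — xxx xxx xxx xxx xxx xxx xxx xxx xxx xxx xxx xxx xxx xq — and concatenate.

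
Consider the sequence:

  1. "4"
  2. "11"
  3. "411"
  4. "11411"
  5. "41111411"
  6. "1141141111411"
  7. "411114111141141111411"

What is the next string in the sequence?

This is a Fibonacci-style word recurrence s(k) = s(k−2)·s(k−1): e.g. 4·11 = 411.
So term 8 is 1141141111411·411114111141141111411.

1141141111411411114111141141111411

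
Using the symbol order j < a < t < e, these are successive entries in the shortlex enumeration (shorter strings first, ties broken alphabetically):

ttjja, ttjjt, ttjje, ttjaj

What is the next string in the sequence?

Treat ttjaj as a base-4 numeral over the given alphabet and add one, carrying through any trailing e's.

ttjaa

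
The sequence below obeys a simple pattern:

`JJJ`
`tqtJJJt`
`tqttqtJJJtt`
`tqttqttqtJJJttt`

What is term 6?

Every step adds tqt to the front and t to the end of the previous string.
From tqttqttqtJJJttt, 2 further steps: tqttqttqtJJJttt → tqttqttqttqtJJJtttt → (answer).

tqttqttqttqttqtJJJttttt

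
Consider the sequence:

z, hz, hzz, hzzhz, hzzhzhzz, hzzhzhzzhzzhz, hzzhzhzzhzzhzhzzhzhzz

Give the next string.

Each term (from the third on) is the previous term followed by the one before it: term 3 = hz·z = hzz.
The next term joins hzzhzhzzhzzhzhzzhzhzz and hzzhzhzzhzzhz.

hzzhzhzzhzzhzhzzhzhzzhzzhzhzzhzzhz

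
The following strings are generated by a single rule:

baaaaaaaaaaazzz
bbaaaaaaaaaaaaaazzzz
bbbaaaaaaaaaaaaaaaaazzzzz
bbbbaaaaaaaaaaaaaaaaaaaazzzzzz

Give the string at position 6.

bbbbbbaaaaaaaaaaaaaaaaaaaaaaaaaazzzzzzzz

Term n consists of n-2 b's, followed by 3n+2 a's, followed by n z's, where the shown terms are n = 3, 4, 5, 6.
At n = 8 the blocks have lengths 6, 26, 8.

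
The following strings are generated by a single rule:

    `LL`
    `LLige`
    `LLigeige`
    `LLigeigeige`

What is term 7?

The strings grow by a fixed suffix ige each time.
From LLigeigeige, 3 further steps: LLigeigeige → LLigeigeigeige → LLigeigeigeigeige → (answer).

LLigeigeigeigeigeige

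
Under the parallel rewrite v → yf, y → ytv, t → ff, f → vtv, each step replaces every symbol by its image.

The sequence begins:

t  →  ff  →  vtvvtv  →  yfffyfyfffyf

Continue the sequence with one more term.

Apply φ to yfffyfyfffyf symbol by symbol: y→ytv, f→vtv, f→vtv, f→vtv, y→ytv, f→vtv, y→ytv, f→vtv, f→vtv, f→vtv, y→ytv, f→vtv; joined: ytv vtv vtv vtv ytv vtv ytv vtv vtv vtv ytv vtv.

ytvvtvvtvvtvytvvtvytvvtvvtvvtvytvvtv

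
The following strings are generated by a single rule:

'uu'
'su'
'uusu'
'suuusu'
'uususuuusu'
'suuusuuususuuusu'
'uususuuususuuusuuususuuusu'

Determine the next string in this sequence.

suuusuuususuuusuuususuuususuuusuuususuuusu

This is a Fibonacci-style word recurrence s(k) = s(k−2)·s(k−1): e.g. uu·su = uusu.
Continuing: suuusuuususuuusu · uususuuususuuusuuususuuusu gives term 8.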